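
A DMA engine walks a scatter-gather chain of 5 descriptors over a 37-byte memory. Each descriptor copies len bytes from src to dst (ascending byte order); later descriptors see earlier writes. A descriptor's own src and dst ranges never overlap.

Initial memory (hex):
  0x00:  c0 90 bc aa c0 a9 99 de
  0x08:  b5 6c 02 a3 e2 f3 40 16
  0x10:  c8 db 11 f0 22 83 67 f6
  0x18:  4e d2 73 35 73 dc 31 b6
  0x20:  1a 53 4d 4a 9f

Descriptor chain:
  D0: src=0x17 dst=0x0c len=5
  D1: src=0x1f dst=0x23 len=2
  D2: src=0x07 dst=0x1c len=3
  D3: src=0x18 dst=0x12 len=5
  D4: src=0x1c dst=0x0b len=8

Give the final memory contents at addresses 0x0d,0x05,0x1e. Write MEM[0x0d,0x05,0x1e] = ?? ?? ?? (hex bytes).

[0] 0x17->0x0c len=5 : f6 4e d2 73 35
[1] 0x1f->0x23 len=2 : b6 1a
[2] 0x07->0x1c len=3 : de b5 6c
[3] 0x18->0x12 len=5 : 4e d2 73 35 de
[4] 0x1c->0x0b len=8 : de b5 6c b6 1a 53 4d b6
query mem[0x0d]=0x6c, mem[0x05]=0xa9, mem[0x1e]=0x6c

MEM[0x0d,0x05,0x1e] = 6c a9 6c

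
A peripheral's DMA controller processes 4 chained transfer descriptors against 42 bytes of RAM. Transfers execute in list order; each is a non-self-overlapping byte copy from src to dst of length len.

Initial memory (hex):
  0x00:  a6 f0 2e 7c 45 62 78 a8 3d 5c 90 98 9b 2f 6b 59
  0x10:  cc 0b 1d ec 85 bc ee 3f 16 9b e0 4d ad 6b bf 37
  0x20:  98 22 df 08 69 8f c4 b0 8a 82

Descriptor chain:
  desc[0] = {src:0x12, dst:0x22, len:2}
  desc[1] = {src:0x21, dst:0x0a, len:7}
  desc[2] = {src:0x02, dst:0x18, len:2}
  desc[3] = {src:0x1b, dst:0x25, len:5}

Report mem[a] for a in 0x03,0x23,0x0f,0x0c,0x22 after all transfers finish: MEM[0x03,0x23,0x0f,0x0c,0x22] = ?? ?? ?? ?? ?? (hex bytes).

#0 dst[0x22+2] := {0x1d,0xec}
#1 dst[0x0a+7] := {0x22,0x1d,0xec,0x69,0x8f,0xc4,0xb0}
#2 dst[0x18+2] := {0x2e,0x7c}
#3 dst[0x25+5] := {0x4d,0xad,0x6b,0xbf,0x37}
query mem[0x03]=0x7c, mem[0x23]=0xec, mem[0x0f]=0xc4, mem[0x0c]=0xec, mem[0x22]=0x1d

MEM[0x03,0x23,0x0f,0x0c,0x22] = 7c ec c4 ec 1d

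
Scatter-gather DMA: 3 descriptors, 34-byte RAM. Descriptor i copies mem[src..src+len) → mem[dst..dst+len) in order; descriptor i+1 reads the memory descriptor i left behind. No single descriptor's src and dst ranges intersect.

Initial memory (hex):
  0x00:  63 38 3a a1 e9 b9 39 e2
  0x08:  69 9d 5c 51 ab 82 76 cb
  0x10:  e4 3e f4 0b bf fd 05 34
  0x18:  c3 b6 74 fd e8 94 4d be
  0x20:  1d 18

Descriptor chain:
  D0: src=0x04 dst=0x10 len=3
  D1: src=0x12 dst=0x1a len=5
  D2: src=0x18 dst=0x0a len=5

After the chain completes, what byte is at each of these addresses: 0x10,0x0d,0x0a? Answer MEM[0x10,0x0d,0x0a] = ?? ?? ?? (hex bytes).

  after D0: wrote 3B at 0x10 = e9b939
  after D1: wrote 5B at 0x1a = 390bbffd05
  after D2: wrote 5B at 0x0a = c3b6390bbf
query mem[0x10]=0xe9, mem[0x0d]=0x0b, mem[0x0a]=0xc3

MEM[0x10,0x0d,0x0a] = e9 0b c3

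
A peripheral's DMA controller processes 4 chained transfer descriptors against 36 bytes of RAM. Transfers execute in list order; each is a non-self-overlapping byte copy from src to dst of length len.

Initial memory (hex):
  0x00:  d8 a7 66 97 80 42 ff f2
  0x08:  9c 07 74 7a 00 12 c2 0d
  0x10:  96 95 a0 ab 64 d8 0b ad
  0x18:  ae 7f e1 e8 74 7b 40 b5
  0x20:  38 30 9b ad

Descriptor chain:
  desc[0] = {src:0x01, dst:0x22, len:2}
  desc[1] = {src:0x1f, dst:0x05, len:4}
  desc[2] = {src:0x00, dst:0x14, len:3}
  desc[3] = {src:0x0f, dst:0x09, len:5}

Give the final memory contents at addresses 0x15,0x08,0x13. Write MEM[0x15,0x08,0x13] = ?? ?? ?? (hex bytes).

MEM[0x15,0x08,0x13] = a7 a7 ab

#0 dst[0x22+2] := {0xa7,0x66}
#1 dst[0x05+4] := {0xb5,0x38,0x30,0xa7}
#2 dst[0x14+3] := {0xd8,0xa7,0x66}
#3 dst[0x09+5] := {0x0d,0x96,0x95,0xa0,0xab}
query mem[0x15]=0xa7, mem[0x08]=0xa7, mem[0x13]=0xab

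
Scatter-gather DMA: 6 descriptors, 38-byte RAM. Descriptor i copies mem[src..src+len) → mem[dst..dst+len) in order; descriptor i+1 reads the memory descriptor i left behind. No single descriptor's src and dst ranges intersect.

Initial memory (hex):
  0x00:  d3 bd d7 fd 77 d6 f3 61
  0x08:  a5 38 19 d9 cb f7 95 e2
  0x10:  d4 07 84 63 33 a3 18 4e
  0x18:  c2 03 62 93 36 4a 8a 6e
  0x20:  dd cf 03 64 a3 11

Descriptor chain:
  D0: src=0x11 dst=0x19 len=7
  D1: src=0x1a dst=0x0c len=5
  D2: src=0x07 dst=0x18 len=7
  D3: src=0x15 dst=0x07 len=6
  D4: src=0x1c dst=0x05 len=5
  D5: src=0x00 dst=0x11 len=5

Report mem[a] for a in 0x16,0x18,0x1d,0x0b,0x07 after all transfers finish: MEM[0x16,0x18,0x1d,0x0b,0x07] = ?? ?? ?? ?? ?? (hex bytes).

[0] 0x11->0x19 len=7 : 07 84 63 33 a3 18 4e
[1] 0x1a->0x0c len=5 : 84 63 33 a3 18
[2] 0x07->0x18 len=7 : 61 a5 38 19 d9 84 63
[3] 0x15->0x07 len=6 : a3 18 4e 61 a5 38
[4] 0x1c->0x05 len=5 : d9 84 63 4e dd
[5] 0x00->0x11 len=5 : d3 bd d7 fd 77
query mem[0x16]=0x18, mem[0x18]=0x61, mem[0x1d]=0x84, mem[0x0b]=0xa5, mem[0x07]=0x63

MEM[0x16,0x18,0x1d,0x0b,0x07] = 18 61 84 a5 63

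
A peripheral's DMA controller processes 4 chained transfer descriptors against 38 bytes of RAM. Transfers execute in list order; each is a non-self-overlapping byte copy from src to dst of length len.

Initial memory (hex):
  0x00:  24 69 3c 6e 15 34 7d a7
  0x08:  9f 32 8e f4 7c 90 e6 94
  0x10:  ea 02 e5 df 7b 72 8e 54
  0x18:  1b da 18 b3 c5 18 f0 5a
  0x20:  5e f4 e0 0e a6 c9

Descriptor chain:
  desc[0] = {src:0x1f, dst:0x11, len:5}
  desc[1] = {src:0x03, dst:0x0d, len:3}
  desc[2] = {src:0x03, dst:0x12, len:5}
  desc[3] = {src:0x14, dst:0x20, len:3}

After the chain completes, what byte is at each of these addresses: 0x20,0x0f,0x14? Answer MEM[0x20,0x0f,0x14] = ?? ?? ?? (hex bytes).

#0 dst[0x11+5] := {0x5a,0x5e,0xf4,0xe0,0x0e}
#1 dst[0x0d+3] := {0x6e,0x15,0x34}
#2 dst[0x12+5] := {0x6e,0x15,0x34,0x7d,0xa7}
#3 dst[0x20+3] := {0x34,0x7d,0xa7}
query mem[0x20]=0x34, mem[0x0f]=0x34, mem[0x14]=0x34

MEM[0x20,0x0f,0x14] = 34 34 34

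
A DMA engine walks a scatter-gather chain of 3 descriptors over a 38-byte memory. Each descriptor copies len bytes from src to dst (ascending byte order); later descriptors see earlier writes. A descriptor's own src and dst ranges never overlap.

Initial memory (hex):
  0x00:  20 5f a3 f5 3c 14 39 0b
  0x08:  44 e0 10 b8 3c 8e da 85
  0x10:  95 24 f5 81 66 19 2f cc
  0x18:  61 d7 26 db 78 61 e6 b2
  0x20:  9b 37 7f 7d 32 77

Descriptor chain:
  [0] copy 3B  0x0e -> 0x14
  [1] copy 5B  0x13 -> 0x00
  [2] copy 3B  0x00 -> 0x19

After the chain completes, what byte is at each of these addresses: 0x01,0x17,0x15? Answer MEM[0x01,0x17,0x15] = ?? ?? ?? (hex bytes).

MEM[0x01,0x17,0x15] = da cc 85

D0: mem[0x14..0x16] <- [da 85 95]
D1: mem[0x00..0x04] <- [81 da 85 95 cc]
D2: mem[0x19..0x1b] <- [81 da 85]
query mem[0x01]=0xda, mem[0x17]=0xcc, mem[0x15]=0x85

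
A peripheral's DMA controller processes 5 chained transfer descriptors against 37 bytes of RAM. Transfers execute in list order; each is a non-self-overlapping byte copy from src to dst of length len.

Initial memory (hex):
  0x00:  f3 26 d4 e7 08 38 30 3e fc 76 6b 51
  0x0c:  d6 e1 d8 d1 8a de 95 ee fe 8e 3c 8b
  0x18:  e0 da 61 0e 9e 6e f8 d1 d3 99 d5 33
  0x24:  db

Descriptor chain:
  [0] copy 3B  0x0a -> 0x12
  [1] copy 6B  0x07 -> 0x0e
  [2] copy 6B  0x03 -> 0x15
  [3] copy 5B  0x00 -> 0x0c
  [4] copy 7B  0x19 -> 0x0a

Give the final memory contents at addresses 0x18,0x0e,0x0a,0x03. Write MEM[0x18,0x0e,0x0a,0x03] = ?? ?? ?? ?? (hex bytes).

[0] 0x0a->0x12 len=3 : 6b 51 d6
[1] 0x07->0x0e len=6 : 3e fc 76 6b 51 d6
[2] 0x03->0x15 len=6 : e7 08 38 30 3e fc
[3] 0x00->0x0c len=5 : f3 26 d4 e7 08
[4] 0x19->0x0a len=7 : 3e fc 0e 9e 6e f8 d1
query mem[0x18]=0x30, mem[0x0e]=0x6e, mem[0x0a]=0x3e, mem[0x03]=0xe7

MEM[0x18,0x0e,0x0a,0x03] = 30 6e 3e e7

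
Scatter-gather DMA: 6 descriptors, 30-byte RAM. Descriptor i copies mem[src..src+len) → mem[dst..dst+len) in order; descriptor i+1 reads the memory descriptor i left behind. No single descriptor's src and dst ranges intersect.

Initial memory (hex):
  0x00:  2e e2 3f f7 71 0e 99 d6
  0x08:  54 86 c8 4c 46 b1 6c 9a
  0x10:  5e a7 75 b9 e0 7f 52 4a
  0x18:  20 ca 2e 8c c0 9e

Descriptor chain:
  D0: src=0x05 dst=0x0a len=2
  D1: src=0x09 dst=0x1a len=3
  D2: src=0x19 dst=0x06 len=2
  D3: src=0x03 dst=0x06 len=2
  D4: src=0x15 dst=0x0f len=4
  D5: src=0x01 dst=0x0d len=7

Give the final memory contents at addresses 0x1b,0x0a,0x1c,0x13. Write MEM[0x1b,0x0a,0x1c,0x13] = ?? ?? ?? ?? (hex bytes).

MEM[0x1b,0x0a,0x1c,0x13] = 0e 0e 99 71

#0 dst[0x0a+2] := {0x0e,0x99}
#1 dst[0x1a+3] := {0x86,0x0e,0x99}
#2 dst[0x06+2] := {0xca,0x86}
#3 dst[0x06+2] := {0xf7,0x71}
#4 dst[0x0f+4] := {0x7f,0x52,0x4a,0x20}
#5 dst[0x0d+7] := {0xe2,0x3f,0xf7,0x71,0x0e,0xf7,0x71}
query mem[0x1b]=0x0e, mem[0x0a]=0x0e, mem[0x1c]=0x99, mem[0x13]=0x71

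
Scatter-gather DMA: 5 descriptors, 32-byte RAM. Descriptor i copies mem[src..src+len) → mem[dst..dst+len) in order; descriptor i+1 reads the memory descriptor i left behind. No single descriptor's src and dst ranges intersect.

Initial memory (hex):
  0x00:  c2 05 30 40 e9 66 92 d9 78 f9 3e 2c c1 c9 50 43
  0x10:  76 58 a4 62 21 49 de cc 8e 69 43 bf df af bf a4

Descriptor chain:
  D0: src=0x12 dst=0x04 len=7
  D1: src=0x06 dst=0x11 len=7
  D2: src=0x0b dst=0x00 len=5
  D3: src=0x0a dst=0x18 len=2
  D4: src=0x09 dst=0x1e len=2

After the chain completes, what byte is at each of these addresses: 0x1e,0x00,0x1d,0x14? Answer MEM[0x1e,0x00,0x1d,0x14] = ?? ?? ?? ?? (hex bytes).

  after D0: wrote 7B at 0x04 = a4622149decc8e
  after D1: wrote 7B at 0x11 = 2149decc8e2cc1
  after D2: wrote 5B at 0x00 = 2cc1c95043
  after D3: wrote 2B at 0x18 = 8e2c
  after D4: wrote 2B at 0x1e = cc8e
query mem[0x1e]=0xcc, mem[0x00]=0x2c, mem[0x1d]=0xaf, mem[0x14]=0xcc

MEM[0x1e,0x00,0x1d,0x14] = cc 2c af cc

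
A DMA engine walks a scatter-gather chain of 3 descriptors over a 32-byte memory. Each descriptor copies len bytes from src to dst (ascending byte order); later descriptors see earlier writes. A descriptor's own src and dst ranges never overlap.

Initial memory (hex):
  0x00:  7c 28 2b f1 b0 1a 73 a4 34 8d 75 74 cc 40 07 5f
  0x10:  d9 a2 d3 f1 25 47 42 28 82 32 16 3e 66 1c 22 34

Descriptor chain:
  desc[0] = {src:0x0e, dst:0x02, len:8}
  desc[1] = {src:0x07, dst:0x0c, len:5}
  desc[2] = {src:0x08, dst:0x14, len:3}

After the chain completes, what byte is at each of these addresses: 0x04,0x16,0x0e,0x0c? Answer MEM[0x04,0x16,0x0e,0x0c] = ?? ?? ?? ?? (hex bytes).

  after D0: wrote 8B at 0x02 = 075fd9a2d3f12547
  after D1: wrote 5B at 0x0c = f125477574
  after D2: wrote 3B at 0x14 = 254775
query mem[0x04]=0xd9, mem[0x16]=0x75, mem[0x0e]=0x47, mem[0x0c]=0xf1

MEM[0x04,0x16,0x0e,0x0c] = d9 75 47 f1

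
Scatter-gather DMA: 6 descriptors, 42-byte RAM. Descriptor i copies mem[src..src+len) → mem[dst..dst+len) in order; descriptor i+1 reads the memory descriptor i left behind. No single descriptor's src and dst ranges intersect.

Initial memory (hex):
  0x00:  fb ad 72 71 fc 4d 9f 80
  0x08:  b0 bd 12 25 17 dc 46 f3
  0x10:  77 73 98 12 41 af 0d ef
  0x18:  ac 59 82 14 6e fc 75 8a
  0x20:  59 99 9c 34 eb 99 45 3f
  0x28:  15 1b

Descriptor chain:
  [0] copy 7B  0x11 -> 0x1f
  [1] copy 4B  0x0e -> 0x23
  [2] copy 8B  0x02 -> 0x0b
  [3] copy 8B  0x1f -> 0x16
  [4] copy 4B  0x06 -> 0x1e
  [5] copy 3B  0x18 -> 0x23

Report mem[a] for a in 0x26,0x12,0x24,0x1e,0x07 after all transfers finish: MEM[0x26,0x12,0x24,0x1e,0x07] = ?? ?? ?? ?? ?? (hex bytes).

MEM[0x26,0x12,0x24,0x1e,0x07] = 73 bd 41 9f 80

[0] 0x11->0x1f len=7 : 73 98 12 41 af 0d ef
[1] 0x0e->0x23 len=4 : 46 f3 77 73
[2] 0x02->0x0b len=8 : 72 71 fc 4d 9f 80 b0 bd
[3] 0x1f->0x16 len=8 : 73 98 12 41 46 f3 77 73
[4] 0x06->0x1e len=4 : 9f 80 b0 bd
[5] 0x18->0x23 len=3 : 12 41 46
query mem[0x26]=0x73, mem[0x12]=0xbd, mem[0x24]=0x41, mem[0x1e]=0x9f, mem[0x07]=0x80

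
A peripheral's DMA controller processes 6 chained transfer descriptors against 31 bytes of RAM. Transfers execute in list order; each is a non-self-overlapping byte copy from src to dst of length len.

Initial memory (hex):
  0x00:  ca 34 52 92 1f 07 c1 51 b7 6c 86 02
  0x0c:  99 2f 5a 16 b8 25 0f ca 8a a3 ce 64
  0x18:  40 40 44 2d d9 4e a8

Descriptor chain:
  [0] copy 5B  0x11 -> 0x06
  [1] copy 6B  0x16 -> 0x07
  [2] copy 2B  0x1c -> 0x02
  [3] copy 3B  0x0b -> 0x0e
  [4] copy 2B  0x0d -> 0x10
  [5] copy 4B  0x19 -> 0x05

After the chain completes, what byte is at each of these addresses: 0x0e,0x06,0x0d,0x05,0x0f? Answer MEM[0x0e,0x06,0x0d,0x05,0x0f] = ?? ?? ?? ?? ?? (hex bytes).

D0: mem[0x06..0x0a] <- [25 0f ca 8a a3]
D1: mem[0x07..0x0c] <- [ce 64 40 40 44 2d]
D2: mem[0x02..0x03] <- [d9 4e]
D3: mem[0x0e..0x10] <- [44 2d 2f]
D4: mem[0x10..0x11] <- [2f 44]
D5: mem[0x05..0x08] <- [40 44 2d d9]
query mem[0x0e]=0x44, mem[0x06]=0x44, mem[0x0d]=0x2f, mem[0x05]=0x40, mem[0x0f]=0x2d

MEM[0x0e,0x06,0x0d,0x05,0x0f] = 44 44 2f 40 2d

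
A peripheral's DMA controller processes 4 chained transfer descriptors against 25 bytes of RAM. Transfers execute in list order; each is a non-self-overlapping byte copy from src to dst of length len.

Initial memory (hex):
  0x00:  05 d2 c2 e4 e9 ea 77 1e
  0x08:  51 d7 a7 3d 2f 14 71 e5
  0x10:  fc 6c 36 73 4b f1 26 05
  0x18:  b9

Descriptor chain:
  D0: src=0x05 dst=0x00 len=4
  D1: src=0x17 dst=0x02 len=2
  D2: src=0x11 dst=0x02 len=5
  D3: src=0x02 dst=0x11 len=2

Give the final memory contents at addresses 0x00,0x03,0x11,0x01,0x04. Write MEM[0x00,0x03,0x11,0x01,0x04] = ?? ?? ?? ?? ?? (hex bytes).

MEM[0x00,0x03,0x11,0x01,0x04] = ea 36 6c 77 73

#0 dst[0x00+4] := {0xea,0x77,0x1e,0x51}
#1 dst[0x02+2] := {0x05,0xb9}
#2 dst[0x02+5] := {0x6c,0x36,0x73,0x4b,0xf1}
#3 dst[0x11+2] := {0x6c,0x36}
query mem[0x00]=0xea, mem[0x03]=0x36, mem[0x11]=0x6c, mem[0x01]=0x77, mem[0x04]=0x73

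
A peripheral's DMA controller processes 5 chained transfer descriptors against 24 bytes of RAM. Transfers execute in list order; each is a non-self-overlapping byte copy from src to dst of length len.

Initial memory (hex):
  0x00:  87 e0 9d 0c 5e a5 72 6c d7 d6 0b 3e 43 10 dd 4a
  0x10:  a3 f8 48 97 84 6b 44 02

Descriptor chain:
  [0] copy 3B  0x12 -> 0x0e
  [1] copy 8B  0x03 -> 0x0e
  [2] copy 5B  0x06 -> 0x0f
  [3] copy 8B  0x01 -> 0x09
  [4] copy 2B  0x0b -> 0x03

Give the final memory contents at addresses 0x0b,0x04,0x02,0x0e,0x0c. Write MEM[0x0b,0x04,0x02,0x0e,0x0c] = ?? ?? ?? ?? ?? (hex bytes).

MEM[0x0b,0x04,0x02,0x0e,0x0c] = 0c 5e 9d 72 5e

  after D0: wrote 3B at 0x0e = 489784
  after D1: wrote 8B at 0x0e = 0c5ea5726cd7d60b
  after D2: wrote 5B at 0x0f = 726cd7d60b
  after D3: wrote 8B at 0x09 = e09d0c5ea5726cd7
  after D4: wrote 2B at 0x03 = 0c5e
query mem[0x0b]=0x0c, mem[0x04]=0x5e, mem[0x02]=0x9d, mem[0x0e]=0x72, mem[0x0c]=0x5e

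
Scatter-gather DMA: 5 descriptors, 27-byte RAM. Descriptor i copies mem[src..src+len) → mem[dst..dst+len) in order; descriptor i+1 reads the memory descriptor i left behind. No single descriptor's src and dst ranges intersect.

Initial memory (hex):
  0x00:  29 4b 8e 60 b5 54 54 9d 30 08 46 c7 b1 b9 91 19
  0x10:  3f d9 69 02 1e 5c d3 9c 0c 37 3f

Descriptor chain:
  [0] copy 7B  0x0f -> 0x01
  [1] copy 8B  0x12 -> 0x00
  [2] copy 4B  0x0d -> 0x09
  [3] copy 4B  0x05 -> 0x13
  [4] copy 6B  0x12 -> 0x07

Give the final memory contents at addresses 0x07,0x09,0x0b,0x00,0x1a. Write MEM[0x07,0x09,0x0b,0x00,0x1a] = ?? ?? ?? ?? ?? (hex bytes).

#0 dst[0x01+7] := {0x19,0x3f,0xd9,0x69,0x02,0x1e,0x5c}
#1 dst[0x00+8] := {0x69,0x02,0x1e,0x5c,0xd3,0x9c,0x0c,0x37}
#2 dst[0x09+4] := {0xb9,0x91,0x19,0x3f}
#3 dst[0x13+4] := {0x9c,0x0c,0x37,0x30}
#4 dst[0x07+6] := {0x69,0x9c,0x0c,0x37,0x30,0x9c}
query mem[0x07]=0x69, mem[0x09]=0x0c, mem[0x0b]=0x30, mem[0x00]=0x69, mem[0x1a]=0x3f

MEM[0x07,0x09,0x0b,0x00,0x1a] = 69 0c 30 69 3f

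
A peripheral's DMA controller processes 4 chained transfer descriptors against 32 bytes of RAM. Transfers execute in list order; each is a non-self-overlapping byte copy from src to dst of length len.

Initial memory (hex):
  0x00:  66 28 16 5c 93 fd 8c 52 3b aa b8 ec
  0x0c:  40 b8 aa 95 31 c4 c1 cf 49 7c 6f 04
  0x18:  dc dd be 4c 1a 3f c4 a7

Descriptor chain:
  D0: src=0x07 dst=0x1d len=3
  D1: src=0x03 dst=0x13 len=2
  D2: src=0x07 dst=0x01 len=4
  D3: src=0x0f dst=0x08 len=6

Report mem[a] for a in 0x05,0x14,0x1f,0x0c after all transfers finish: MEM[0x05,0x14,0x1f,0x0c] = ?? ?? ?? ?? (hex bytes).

MEM[0x05,0x14,0x1f,0x0c] = fd 93 aa 5c

D0: mem[0x1d..0x1f] <- [52 3b aa]
D1: mem[0x13..0x14] <- [5c 93]
D2: mem[0x01..0x04] <- [52 3b aa b8]
D3: mem[0x08..0x0d] <- [95 31 c4 c1 5c 93]
query mem[0x05]=0xfd, mem[0x14]=0x93, mem[0x1f]=0xaa, mem[0x0c]=0x5c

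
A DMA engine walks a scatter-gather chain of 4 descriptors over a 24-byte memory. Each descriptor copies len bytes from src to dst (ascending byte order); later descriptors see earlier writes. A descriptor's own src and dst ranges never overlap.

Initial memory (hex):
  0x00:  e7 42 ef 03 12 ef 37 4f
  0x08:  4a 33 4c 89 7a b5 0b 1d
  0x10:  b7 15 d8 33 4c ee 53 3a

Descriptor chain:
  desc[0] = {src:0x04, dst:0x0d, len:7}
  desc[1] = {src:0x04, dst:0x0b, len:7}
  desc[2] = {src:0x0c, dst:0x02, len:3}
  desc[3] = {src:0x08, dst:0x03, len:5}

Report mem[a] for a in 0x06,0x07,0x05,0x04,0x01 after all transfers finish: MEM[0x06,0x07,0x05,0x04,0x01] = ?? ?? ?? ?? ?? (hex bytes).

MEM[0x06,0x07,0x05,0x04,0x01] = 12 ef 4c 33 42

D0: mem[0x0d..0x13] <- [12 ef 37 4f 4a 33 4c]
D1: mem[0x0b..0x11] <- [12 ef 37 4f 4a 33 4c]
D2: mem[0x02..0x04] <- [ef 37 4f]
D3: mem[0x03..0x07] <- [4a 33 4c 12 ef]
query mem[0x06]=0x12, mem[0x07]=0xef, mem[0x05]=0x4c, mem[0x04]=0x33, mem[0x01]=0x42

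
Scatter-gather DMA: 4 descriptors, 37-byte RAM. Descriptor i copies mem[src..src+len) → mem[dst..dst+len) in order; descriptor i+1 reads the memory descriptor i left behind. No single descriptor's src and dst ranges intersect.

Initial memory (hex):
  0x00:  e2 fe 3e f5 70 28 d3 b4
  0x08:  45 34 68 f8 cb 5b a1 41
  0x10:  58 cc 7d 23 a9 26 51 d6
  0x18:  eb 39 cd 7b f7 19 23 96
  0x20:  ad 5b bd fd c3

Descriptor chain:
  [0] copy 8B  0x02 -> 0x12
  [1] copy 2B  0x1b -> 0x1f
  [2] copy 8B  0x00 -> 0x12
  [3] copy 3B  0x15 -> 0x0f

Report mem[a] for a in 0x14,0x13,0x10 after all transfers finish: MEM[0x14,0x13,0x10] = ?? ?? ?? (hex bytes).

  after D0: wrote 8B at 0x12 = 3ef57028d3b44534
  after D1: wrote 2B at 0x1f = 7bf7
  after D2: wrote 8B at 0x12 = e2fe3ef57028d3b4
  after D3: wrote 3B at 0x0f = f57028
query mem[0x14]=0x3e, mem[0x13]=0xfe, mem[0x10]=0x70

MEM[0x14,0x13,0x10] = 3e fe 70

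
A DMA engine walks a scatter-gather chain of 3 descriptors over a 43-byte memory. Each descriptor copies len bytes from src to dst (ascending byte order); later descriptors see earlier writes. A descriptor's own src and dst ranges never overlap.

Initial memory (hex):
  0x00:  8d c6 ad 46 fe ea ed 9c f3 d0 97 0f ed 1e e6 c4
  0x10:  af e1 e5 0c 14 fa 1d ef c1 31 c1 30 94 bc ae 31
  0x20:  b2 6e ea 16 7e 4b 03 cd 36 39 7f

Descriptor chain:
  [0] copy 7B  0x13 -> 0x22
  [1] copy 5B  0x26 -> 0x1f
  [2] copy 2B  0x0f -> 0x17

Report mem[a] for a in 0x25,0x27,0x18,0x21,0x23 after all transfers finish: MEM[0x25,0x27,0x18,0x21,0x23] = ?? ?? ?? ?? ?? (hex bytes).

#0 dst[0x22+7] := {0x0c,0x14,0xfa,0x1d,0xef,0xc1,0x31}
#1 dst[0x1f+5] := {0xef,0xc1,0x31,0x39,0x7f}
#2 dst[0x17+2] := {0xc4,0xaf}
query mem[0x25]=0x1d, mem[0x27]=0xc1, mem[0x18]=0xaf, mem[0x21]=0x31, mem[0x23]=0x7f

MEM[0x25,0x27,0x18,0x21,0x23] = 1d c1 af 31 7f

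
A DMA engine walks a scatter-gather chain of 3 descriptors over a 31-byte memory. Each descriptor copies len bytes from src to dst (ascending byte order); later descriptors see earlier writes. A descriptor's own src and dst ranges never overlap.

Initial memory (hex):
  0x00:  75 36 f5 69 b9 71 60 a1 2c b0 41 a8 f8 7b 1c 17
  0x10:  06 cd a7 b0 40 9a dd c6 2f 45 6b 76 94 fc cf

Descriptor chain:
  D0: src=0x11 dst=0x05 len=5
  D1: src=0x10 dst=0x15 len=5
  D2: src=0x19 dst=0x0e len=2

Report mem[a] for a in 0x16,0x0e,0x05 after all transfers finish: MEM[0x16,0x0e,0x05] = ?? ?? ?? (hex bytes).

MEM[0x16,0x0e,0x05] = cd 40 cd

#0 dst[0x05+5] := {0xcd,0xa7,0xb0,0x40,0x9a}
#1 dst[0x15+5] := {0x06,0xcd,0xa7,0xb0,0x40}
#2 dst[0x0e+2] := {0x40,0x6b}
query mem[0x16]=0xcd, mem[0x0e]=0x40, mem[0x05]=0xcd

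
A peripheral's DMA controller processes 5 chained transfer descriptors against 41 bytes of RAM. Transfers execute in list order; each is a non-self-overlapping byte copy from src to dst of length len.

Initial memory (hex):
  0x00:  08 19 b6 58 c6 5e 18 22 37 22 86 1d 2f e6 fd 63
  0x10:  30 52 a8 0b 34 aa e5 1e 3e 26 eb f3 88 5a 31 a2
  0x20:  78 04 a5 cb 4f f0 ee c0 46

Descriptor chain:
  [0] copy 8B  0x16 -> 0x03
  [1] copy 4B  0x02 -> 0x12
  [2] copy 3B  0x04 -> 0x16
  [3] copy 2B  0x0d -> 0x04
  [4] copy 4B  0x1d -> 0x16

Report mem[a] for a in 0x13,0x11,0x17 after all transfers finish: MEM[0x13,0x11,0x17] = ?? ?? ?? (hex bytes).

  after D0: wrote 8B at 0x03 = e51e3e26ebf3885a
  after D1: wrote 4B at 0x12 = b6e51e3e
  after D2: wrote 3B at 0x16 = 1e3e26
  after D3: wrote 2B at 0x04 = e6fd
  after D4: wrote 4B at 0x16 = 5a31a278
query mem[0x13]=0xe5, mem[0x11]=0x52, mem[0x17]=0x31

MEM[0x13,0x11,0x17] = e5 52 31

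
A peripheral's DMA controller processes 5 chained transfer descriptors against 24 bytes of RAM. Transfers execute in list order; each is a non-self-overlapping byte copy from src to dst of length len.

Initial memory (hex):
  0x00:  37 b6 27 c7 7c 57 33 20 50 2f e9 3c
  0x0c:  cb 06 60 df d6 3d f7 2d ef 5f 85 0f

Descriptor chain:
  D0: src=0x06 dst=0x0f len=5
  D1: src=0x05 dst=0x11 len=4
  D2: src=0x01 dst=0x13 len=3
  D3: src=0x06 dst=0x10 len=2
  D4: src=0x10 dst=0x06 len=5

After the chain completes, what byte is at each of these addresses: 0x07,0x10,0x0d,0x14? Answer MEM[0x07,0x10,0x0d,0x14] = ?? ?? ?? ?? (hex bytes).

MEM[0x07,0x10,0x0d,0x14] = 20 33 06 27

  after D0: wrote 5B at 0x0f = 3320502fe9
  after D1: wrote 4B at 0x11 = 57332050
  after D2: wrote 3B at 0x13 = b627c7
  after D3: wrote 2B at 0x10 = 3320
  after D4: wrote 5B at 0x06 = 332033b627
query mem[0x07]=0x20, mem[0x10]=0x33, mem[0x0d]=0x06, mem[0x14]=0x27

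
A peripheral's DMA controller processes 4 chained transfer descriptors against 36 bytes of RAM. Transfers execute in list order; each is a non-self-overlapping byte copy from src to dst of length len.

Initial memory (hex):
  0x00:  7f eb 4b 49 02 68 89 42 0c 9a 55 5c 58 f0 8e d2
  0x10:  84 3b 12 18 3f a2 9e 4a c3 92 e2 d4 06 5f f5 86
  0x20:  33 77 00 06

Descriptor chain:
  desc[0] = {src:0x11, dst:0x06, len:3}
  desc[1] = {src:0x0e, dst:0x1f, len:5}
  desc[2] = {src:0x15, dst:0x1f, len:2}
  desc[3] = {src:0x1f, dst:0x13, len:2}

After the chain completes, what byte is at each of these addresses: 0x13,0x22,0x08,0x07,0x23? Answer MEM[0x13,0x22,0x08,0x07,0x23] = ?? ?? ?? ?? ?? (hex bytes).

MEM[0x13,0x22,0x08,0x07,0x23] = a2 3b 18 12 12

#0 dst[0x06+3] := {0x3b,0x12,0x18}
#1 dst[0x1f+5] := {0x8e,0xd2,0x84,0x3b,0x12}
#2 dst[0x1f+2] := {0xa2,0x9e}
#3 dst[0x13+2] := {0xa2,0x9e}
query mem[0x13]=0xa2, mem[0x22]=0x3b, mem[0x08]=0x18, mem[0x07]=0x12, mem[0x23]=0x12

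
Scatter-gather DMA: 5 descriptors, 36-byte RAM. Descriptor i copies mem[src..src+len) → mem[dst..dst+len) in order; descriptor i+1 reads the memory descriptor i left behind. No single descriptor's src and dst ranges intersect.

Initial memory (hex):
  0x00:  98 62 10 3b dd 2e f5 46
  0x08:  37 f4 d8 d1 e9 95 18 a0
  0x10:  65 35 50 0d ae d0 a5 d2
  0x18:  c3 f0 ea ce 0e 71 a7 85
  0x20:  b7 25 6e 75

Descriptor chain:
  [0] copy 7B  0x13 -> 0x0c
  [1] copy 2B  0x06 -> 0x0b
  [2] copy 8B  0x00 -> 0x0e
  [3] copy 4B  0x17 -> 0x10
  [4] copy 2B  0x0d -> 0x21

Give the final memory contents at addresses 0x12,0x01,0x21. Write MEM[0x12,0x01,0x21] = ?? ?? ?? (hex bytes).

MEM[0x12,0x01,0x21] = f0 62 ae

  after D0: wrote 7B at 0x0c = 0daed0a5d2c3f0
  after D1: wrote 2B at 0x0b = f546
  after D2: wrote 8B at 0x0e = 9862103bdd2ef546
  after D3: wrote 4B at 0x10 = d2c3f0ea
  after D4: wrote 2B at 0x21 = ae98
query mem[0x12]=0xf0, mem[0x01]=0x62, mem[0x21]=0xae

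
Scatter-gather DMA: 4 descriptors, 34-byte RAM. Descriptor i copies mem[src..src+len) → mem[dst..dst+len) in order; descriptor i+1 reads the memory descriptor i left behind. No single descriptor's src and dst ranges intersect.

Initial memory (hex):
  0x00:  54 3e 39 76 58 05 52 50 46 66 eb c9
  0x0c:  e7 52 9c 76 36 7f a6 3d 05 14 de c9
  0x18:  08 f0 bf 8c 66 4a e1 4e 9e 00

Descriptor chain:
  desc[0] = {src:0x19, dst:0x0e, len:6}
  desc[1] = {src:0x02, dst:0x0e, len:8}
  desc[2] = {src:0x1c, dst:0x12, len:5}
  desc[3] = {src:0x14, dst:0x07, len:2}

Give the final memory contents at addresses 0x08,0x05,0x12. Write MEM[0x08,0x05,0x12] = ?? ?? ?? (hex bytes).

#0 dst[0x0e+6] := {0xf0,0xbf,0x8c,0x66,0x4a,0xe1}
#1 dst[0x0e+8] := {0x39,0x76,0x58,0x05,0x52,0x50,0x46,0x66}
#2 dst[0x12+5] := {0x66,0x4a,0xe1,0x4e,0x9e}
#3 dst[0x07+2] := {0xe1,0x4e}
query mem[0x08]=0x4e, mem[0x05]=0x05, mem[0x12]=0x66

MEM[0x08,0x05,0x12] = 4e 05 66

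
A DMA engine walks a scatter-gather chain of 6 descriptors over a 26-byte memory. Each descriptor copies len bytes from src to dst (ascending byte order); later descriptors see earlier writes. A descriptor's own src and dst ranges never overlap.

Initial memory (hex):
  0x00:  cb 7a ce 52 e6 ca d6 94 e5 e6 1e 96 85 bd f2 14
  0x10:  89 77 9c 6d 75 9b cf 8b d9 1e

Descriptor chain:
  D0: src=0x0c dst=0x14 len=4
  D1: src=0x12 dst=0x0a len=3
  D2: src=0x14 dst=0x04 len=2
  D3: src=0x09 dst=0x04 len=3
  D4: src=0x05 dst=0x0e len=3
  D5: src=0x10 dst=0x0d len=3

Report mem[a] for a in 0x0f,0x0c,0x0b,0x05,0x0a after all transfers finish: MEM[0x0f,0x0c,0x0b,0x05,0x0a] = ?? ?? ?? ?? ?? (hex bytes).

MEM[0x0f,0x0c,0x0b,0x05,0x0a] = 9c 85 6d 9c 9c

  after D0: wrote 4B at 0x14 = 85bdf214
  after D1: wrote 3B at 0x0a = 9c6d85
  after D2: wrote 2B at 0x04 = 85bd
  after D3: wrote 3B at 0x04 = e69c6d
  after D4: wrote 3B at 0x0e = 9c6d94
  after D5: wrote 3B at 0x0d = 94779c
query mem[0x0f]=0x9c, mem[0x0c]=0x85, mem[0x0b]=0x6d, mem[0x05]=0x9c, mem[0x0a]=0x9c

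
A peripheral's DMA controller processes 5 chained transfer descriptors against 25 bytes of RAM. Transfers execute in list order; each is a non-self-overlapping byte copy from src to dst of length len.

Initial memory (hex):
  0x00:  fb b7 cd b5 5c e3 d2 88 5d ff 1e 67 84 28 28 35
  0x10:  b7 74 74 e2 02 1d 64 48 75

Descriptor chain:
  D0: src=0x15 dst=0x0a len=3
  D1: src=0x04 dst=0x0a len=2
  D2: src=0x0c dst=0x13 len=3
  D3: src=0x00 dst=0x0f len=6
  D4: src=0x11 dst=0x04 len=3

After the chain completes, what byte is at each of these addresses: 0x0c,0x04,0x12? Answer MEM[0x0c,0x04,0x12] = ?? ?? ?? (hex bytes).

MEM[0x0c,0x04,0x12] = 48 cd b5

[0] 0x15->0x0a len=3 : 1d 64 48
[1] 0x04->0x0a len=2 : 5c e3
[2] 0x0c->0x13 len=3 : 48 28 28
[3] 0x00->0x0f len=6 : fb b7 cd b5 5c e3
[4] 0x11->0x04 len=3 : cd b5 5c
query mem[0x0c]=0x48, mem[0x04]=0xcd, mem[0x12]=0xb5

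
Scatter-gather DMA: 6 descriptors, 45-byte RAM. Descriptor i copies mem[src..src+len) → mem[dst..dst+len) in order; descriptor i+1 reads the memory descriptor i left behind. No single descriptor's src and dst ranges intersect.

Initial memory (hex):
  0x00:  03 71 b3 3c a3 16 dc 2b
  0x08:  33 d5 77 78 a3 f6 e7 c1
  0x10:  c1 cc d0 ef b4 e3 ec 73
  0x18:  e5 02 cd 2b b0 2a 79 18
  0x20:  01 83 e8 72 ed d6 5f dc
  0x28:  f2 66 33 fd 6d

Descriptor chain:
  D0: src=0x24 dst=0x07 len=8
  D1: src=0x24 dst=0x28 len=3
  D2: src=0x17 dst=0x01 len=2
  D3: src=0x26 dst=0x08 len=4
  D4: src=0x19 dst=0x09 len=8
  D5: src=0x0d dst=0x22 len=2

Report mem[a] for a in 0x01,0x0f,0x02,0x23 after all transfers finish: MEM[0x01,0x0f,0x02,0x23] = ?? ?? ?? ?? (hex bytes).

MEM[0x01,0x0f,0x02,0x23] = 73 18 e5 79

  after D0: wrote 8B at 0x07 = edd65fdcf26633fd
  after D1: wrote 3B at 0x28 = edd65f
  after D2: wrote 2B at 0x01 = 73e5
  after D3: wrote 4B at 0x08 = 5fdcedd6
  after D4: wrote 8B at 0x09 = 02cd2bb02a791801
  after D5: wrote 2B at 0x22 = 2a79
query mem[0x01]=0x73, mem[0x0f]=0x18, mem[0x02]=0xe5, mem[0x23]=0x79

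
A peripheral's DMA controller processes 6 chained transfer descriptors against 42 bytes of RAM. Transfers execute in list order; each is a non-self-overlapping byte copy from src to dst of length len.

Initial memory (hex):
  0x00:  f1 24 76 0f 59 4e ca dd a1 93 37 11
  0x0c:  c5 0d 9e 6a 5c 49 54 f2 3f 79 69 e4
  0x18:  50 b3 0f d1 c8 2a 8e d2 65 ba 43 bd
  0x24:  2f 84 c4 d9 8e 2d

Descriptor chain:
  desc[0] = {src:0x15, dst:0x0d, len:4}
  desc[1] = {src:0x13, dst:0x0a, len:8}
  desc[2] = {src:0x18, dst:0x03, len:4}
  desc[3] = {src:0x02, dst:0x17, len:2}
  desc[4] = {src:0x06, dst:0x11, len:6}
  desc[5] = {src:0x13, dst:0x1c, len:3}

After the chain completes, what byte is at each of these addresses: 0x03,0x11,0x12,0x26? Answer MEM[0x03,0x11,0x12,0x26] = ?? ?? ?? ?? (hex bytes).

#0 dst[0x0d+4] := {0x79,0x69,0xe4,0x50}
#1 dst[0x0a+8] := {0xf2,0x3f,0x79,0x69,0xe4,0x50,0xb3,0x0f}
#2 dst[0x03+4] := {0x50,0xb3,0x0f,0xd1}
#3 dst[0x17+2] := {0x76,0x50}
#4 dst[0x11+6] := {0xd1,0xdd,0xa1,0x93,0xf2,0x3f}
#5 dst[0x1c+3] := {0xa1,0x93,0xf2}
query mem[0x03]=0x50, mem[0x11]=0xd1, mem[0x12]=0xdd, mem[0x26]=0xc4

MEM[0x03,0x11,0x12,0x26] = 50 d1 dd c4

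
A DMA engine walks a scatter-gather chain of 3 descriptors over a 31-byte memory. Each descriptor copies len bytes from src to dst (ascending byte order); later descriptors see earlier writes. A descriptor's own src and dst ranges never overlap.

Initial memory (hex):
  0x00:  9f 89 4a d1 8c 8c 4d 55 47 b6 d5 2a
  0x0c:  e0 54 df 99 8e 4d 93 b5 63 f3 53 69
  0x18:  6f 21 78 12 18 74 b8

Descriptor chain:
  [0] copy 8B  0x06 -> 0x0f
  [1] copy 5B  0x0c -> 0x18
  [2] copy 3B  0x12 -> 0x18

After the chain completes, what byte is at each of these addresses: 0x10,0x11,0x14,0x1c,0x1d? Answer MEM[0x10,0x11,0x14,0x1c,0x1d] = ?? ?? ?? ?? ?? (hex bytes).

MEM[0x10,0x11,0x14,0x1c,0x1d] = 55 47 2a 55 74

D0: mem[0x0f..0x16] <- [4d 55 47 b6 d5 2a e0 54]
D1: mem[0x18..0x1c] <- [e0 54 df 4d 55]
D2: mem[0x18..0x1a] <- [b6 d5 2a]
query mem[0x10]=0x55, mem[0x11]=0x47, mem[0x14]=0x2a, mem[0x1c]=0x55, mem[0x1d]=0x74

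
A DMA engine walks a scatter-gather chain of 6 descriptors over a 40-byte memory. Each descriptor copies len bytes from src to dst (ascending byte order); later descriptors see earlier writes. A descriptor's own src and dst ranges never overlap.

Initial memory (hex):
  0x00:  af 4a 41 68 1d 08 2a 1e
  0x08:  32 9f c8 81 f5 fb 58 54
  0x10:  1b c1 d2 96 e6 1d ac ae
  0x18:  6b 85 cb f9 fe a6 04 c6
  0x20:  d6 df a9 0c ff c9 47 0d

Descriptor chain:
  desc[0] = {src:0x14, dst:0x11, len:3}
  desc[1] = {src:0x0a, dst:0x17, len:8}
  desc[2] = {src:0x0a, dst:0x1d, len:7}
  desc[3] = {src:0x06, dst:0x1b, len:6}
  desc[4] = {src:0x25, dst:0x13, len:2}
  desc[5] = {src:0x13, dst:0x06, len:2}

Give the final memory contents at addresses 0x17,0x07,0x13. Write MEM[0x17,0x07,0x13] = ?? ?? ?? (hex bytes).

  after D0: wrote 3B at 0x11 = e61dac
  after D1: wrote 8B at 0x17 = c881f5fb58541be6
  after D2: wrote 7B at 0x1d = c881f5fb58541b
  after D3: wrote 6B at 0x1b = 2a1e329fc881
  after D4: wrote 2B at 0x13 = c947
  after D5: wrote 2B at 0x06 = c947
query mem[0x17]=0xc8, mem[0x07]=0x47, mem[0x13]=0xc9

MEM[0x17,0x07,0x13] = c8 47 c9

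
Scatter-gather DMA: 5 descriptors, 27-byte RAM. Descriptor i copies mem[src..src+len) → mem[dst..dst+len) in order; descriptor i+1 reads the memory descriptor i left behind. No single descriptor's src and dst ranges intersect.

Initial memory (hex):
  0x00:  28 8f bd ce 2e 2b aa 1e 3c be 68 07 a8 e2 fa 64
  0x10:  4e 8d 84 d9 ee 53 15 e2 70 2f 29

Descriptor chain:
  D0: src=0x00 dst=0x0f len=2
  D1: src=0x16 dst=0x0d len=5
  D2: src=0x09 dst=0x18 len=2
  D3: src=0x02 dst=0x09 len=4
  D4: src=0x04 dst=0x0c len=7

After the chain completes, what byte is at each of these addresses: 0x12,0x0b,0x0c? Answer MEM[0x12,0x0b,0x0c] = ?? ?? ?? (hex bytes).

MEM[0x12,0x0b,0x0c] = ce 2e 2e

D0: mem[0x0f..0x10] <- [28 8f]
D1: mem[0x0d..0x11] <- [15 e2 70 2f 29]
D2: mem[0x18..0x19] <- [be 68]
D3: mem[0x09..0x0c] <- [bd ce 2e 2b]
D4: mem[0x0c..0x12] <- [2e 2b aa 1e 3c bd ce]
query mem[0x12]=0xce, mem[0x0b]=0x2e, mem[0x0c]=0x2e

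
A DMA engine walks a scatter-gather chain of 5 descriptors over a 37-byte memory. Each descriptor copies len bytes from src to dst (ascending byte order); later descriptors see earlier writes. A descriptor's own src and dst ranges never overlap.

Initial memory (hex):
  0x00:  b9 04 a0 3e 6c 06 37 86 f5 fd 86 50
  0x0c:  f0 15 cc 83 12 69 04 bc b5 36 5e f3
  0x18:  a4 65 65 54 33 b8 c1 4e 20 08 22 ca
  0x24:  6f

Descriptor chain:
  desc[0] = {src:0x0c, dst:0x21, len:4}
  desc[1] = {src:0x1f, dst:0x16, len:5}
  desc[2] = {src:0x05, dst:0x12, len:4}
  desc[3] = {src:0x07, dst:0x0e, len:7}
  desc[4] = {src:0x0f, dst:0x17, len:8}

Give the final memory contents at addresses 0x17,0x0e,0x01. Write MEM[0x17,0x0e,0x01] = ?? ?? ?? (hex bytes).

#0 dst[0x21+4] := {0xf0,0x15,0xcc,0x83}
#1 dst[0x16+5] := {0x4e,0x20,0xf0,0x15,0xcc}
#2 dst[0x12+4] := {0x06,0x37,0x86,0xf5}
#3 dst[0x0e+7] := {0x86,0xf5,0xfd,0x86,0x50,0xf0,0x15}
#4 dst[0x17+8] := {0xf5,0xfd,0x86,0x50,0xf0,0x15,0xf5,0x4e}
query mem[0x17]=0xf5, mem[0x0e]=0x86, mem[0x01]=0x04

MEM[0x17,0x0e,0x01] = f5 86 04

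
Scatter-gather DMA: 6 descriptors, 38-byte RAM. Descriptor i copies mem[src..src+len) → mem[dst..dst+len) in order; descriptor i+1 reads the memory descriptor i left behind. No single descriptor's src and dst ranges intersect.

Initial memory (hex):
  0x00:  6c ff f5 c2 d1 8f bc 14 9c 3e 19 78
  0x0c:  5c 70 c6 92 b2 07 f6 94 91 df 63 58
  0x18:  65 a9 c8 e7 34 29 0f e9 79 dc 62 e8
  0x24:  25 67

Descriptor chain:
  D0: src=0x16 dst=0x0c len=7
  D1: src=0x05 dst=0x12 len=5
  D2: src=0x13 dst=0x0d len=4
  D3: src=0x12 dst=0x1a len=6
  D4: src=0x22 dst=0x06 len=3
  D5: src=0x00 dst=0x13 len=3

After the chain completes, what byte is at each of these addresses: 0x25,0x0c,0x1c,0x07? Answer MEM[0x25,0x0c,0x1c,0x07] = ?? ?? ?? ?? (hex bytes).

D0: mem[0x0c..0x12] <- [63 58 65 a9 c8 e7 34]
D1: mem[0x12..0x16] <- [8f bc 14 9c 3e]
D2: mem[0x0d..0x10] <- [bc 14 9c 3e]
D3: mem[0x1a..0x1f] <- [8f bc 14 9c 3e 58]
D4: mem[0x06..0x08] <- [62 e8 25]
D5: mem[0x13..0x15] <- [6c ff f5]
query mem[0x25]=0x67, mem[0x0c]=0x63, mem[0x1c]=0x14, mem[0x07]=0xe8

MEM[0x25,0x0c,0x1c,0x07] = 67 63 14 e8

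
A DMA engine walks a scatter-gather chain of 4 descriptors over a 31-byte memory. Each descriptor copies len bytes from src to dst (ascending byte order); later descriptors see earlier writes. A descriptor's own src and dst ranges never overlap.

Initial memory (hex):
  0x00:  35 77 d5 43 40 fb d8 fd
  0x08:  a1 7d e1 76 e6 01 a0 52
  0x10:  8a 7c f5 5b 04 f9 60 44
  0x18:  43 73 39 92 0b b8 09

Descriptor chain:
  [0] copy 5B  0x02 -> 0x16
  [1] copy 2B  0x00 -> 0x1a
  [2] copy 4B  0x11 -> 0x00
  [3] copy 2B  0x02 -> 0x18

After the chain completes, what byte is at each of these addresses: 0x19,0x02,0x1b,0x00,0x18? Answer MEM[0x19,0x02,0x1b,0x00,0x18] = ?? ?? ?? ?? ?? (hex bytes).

[0] 0x02->0x16 len=5 : d5 43 40 fb d8
[1] 0x00->0x1a len=2 : 35 77
[2] 0x11->0x00 len=4 : 7c f5 5b 04
[3] 0x02->0x18 len=2 : 5b 04
query mem[0x19]=0x04, mem[0x02]=0x5b, mem[0x1b]=0x77, mem[0x00]=0x7c, mem[0x18]=0x5b

MEM[0x19,0x02,0x1b,0x00,0x18] = 04 5b 77 7c 5b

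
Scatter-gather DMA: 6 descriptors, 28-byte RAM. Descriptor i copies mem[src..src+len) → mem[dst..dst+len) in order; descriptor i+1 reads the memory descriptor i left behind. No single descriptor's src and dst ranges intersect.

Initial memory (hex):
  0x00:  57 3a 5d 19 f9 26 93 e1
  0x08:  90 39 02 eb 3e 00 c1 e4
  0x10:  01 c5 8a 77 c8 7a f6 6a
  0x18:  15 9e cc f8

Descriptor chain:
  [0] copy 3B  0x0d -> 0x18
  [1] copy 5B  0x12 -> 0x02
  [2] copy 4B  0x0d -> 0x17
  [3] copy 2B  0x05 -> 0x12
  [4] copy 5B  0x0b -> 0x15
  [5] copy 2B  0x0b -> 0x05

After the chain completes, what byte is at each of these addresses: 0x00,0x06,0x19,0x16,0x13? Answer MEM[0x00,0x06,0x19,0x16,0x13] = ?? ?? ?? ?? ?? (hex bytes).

MEM[0x00,0x06,0x19,0x16,0x13] = 57 3e e4 3e f6

D0: mem[0x18..0x1a] <- [00 c1 e4]
D1: mem[0x02..0x06] <- [8a 77 c8 7a f6]
D2: mem[0x17..0x1a] <- [00 c1 e4 01]
D3: mem[0x12..0x13] <- [7a f6]
D4: mem[0x15..0x19] <- [eb 3e 00 c1 e4]
D5: mem[0x05..0x06] <- [eb 3e]
query mem[0x00]=0x57, mem[0x06]=0x3e, mem[0x19]=0xe4, mem[0x16]=0x3e, mem[0x13]=0xf6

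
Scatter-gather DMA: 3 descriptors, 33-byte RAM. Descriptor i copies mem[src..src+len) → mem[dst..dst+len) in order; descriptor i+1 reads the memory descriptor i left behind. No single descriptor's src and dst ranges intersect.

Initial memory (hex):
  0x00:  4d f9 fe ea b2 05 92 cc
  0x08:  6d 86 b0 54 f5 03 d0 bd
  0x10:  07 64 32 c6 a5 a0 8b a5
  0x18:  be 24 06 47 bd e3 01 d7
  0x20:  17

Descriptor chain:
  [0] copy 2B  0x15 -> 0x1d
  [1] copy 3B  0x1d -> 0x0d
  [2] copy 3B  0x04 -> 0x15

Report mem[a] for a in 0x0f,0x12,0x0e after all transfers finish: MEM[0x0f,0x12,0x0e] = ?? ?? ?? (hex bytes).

MEM[0x0f,0x12,0x0e] = d7 32 8b

D0: mem[0x1d..0x1e] <- [a0 8b]
D1: mem[0x0d..0x0f] <- [a0 8b d7]
D2: mem[0x15..0x17] <- [b2 05 92]
query mem[0x0f]=0xd7, mem[0x12]=0x32, mem[0x0e]=0x8b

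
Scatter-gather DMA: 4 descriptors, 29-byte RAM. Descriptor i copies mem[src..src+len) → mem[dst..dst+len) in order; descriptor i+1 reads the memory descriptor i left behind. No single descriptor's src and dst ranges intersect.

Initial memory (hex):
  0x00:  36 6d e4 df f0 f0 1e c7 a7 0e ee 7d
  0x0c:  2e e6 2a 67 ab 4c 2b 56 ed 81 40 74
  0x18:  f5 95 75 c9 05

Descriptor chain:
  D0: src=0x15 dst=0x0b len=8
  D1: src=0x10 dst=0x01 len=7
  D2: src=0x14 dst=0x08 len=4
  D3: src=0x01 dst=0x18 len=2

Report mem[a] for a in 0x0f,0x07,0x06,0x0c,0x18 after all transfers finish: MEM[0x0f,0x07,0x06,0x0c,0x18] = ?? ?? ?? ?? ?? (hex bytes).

  after D0: wrote 8B at 0x0b = 814074f59575c905
  after D1: wrote 7B at 0x01 = 75c90556ed8140
  after D2: wrote 4B at 0x08 = ed814074
  after D3: wrote 2B at 0x18 = 75c9
query mem[0x0f]=0x95, mem[0x07]=0x40, mem[0x06]=0x81, mem[0x0c]=0x40, mem[0x18]=0x75

MEM[0x0f,0x07,0x06,0x0c,0x18] = 95 40 81 40 75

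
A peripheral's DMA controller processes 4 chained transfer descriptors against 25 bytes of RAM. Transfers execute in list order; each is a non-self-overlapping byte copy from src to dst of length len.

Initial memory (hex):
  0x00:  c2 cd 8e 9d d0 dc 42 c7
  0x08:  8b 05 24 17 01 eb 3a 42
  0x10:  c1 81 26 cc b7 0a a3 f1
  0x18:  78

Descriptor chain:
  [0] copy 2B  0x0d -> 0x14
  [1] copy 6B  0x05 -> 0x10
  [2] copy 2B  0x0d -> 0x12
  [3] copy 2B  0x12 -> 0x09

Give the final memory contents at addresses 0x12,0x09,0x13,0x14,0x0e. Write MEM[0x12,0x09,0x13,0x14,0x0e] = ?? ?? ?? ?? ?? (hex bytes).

[0] 0x0d->0x14 len=2 : eb 3a
[1] 0x05->0x10 len=6 : dc 42 c7 8b 05 24
[2] 0x0d->0x12 len=2 : eb 3a
[3] 0x12->0x09 len=2 : eb 3a
query mem[0x12]=0xeb, mem[0x09]=0xeb, mem[0x13]=0x3a, mem[0x14]=0x05, mem[0x0e]=0x3a

MEM[0x12,0x09,0x13,0x14,0x0e] = eb eb 3a 05 3a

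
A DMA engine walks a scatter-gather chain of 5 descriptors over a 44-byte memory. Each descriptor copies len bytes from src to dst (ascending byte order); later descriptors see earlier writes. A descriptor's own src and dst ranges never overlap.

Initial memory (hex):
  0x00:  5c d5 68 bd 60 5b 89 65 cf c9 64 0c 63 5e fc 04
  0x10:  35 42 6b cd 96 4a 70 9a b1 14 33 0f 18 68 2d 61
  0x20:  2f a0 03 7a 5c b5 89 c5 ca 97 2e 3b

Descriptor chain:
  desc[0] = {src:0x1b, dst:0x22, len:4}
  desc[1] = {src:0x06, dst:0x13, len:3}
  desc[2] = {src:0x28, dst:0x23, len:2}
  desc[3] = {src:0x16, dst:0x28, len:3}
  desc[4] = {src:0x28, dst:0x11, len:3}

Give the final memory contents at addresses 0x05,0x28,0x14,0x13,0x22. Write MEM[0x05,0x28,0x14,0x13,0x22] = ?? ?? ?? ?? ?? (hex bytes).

MEM[0x05,0x28,0x14,0x13,0x22] = 5b 70 65 b1 0f

#0 dst[0x22+4] := {0x0f,0x18,0x68,0x2d}
#1 dst[0x13+3] := {0x89,0x65,0xcf}
#2 dst[0x23+2] := {0xca,0x97}
#3 dst[0x28+3] := {0x70,0x9a,0xb1}
#4 dst[0x11+3] := {0x70,0x9a,0xb1}
query mem[0x05]=0x5b, mem[0x28]=0x70, mem[0x14]=0x65, mem[0x13]=0xb1, mem[0x22]=0x0f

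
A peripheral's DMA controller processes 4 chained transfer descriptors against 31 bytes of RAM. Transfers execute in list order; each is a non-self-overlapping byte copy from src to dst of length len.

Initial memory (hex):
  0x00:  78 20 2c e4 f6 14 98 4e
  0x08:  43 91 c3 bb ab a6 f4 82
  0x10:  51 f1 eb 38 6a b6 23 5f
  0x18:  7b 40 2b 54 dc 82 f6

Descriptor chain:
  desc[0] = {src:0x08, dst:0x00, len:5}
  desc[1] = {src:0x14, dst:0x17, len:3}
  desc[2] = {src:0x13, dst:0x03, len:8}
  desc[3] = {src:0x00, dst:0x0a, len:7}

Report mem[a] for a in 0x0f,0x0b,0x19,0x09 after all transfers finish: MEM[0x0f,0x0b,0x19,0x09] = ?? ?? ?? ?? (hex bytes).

MEM[0x0f,0x0b,0x19,0x09] = b6 91 23 23

#0 dst[0x00+5] := {0x43,0x91,0xc3,0xbb,0xab}
#1 dst[0x17+3] := {0x6a,0xb6,0x23}
#2 dst[0x03+8] := {0x38,0x6a,0xb6,0x23,0x6a,0xb6,0x23,0x2b}
#3 dst[0x0a+7] := {0x43,0x91,0xc3,0x38,0x6a,0xb6,0x23}
query mem[0x0f]=0xb6, mem[0x0b]=0x91, mem[0x19]=0x23, mem[0x09]=0x23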